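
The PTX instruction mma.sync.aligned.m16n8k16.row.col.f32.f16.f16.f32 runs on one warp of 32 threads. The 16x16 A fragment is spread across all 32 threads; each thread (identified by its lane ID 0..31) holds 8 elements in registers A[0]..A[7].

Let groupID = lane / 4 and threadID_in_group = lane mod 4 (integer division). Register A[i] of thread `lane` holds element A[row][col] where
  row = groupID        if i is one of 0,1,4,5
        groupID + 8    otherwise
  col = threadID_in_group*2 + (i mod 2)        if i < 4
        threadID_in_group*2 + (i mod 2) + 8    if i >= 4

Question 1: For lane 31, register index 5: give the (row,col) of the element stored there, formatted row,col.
lane 31->31/4=7, 31 mod 4=3
i=5  r:7+0->7  c:2·3+1+8->15

7,15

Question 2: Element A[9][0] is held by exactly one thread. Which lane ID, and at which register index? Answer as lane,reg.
r=9->g=1,rb=1  c=0->cb=0,t=0,b0=0
L=1*4+0=4  i=0*4+1*2+0=2

4,2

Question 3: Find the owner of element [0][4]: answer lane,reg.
2,0

r=0⇒gr=0,Rb=0  c=4⇒Cb=0,th=2,odd=0
L=0*4+2=2  i=0*4+0*2+0=0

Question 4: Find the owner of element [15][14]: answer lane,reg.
31,6

r=15→G=7,rhi=1  c=14→chi=1,T=3,p=0
L=7*4+3=31  i=1*4+1*2+0=6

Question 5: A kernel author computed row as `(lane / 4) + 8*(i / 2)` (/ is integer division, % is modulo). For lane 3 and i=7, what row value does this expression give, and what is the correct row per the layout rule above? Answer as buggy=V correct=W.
buggy=24 correct=8

`(lane / 4) + 8*(i / 2)`[3,7]⇒24
L=3⇒gr=3>>2=0, th=3&3=3
[7]⇒row 0+8=8  col 3·2+1+8=15
row: 24 vs 8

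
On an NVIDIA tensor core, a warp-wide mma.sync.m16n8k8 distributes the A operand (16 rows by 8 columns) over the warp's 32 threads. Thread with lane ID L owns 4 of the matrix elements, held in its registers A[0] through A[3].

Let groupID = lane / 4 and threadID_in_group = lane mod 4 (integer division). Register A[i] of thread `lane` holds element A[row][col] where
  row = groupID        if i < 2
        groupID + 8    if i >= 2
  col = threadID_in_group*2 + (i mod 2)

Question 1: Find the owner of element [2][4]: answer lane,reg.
r=2->g=2,rb=0  c=4->t=2,b0=0
L=2*4+2=10  i=0*2+0=0

10,0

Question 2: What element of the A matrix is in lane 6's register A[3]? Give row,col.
9,5

6: G=1,T=2
[3] (1+8,2*2+1) = (9,5)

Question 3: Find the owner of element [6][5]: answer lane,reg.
26,1

r: 6->gid=6,r8=0  c: 5->tid=2,i&1=1
L=6*4+2=26  i=0*2+1=1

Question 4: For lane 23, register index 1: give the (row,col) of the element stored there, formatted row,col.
L=23⇒gr=23>>2=5, th=23&3=3
[1]⇒row 5+0=5  col 3·2+1=7

5,7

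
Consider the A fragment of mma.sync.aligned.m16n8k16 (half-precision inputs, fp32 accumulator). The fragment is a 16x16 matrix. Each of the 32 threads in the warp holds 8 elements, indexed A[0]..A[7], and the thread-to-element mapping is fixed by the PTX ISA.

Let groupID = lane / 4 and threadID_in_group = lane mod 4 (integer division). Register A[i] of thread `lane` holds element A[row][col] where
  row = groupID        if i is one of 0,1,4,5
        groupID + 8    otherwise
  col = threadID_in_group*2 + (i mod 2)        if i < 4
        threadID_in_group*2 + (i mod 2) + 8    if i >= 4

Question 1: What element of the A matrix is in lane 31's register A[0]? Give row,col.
7,6

lane 31: gr=7 (31/4), th=3 (31%4)
i=0: r=7+0=7, c=3*2+0+0=6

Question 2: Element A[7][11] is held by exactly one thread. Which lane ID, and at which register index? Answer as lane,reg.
29,5

r:7=>grp=7,rB=0  c:11=>cB=1,tig=1,lo=1
L=7*4+1=29  i=1*4+0*2+1=5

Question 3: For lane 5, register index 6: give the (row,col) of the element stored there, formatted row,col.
lane 5=>5/4=1, 5 mod 4=1
i=6  r:1+8=>9  c:2·1+0+8=>10

9,10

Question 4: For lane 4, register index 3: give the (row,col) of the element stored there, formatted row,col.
lane 4→4/4=1, 4 mod 4=0
i=3  r:1+8→9  c:2·0+1+0→1

9,1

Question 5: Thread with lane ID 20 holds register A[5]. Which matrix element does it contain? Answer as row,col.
5,9

L=20->g=20>>2=5, t=20&3=0
[5]->row 5+0=5  col 0·2+1+8=9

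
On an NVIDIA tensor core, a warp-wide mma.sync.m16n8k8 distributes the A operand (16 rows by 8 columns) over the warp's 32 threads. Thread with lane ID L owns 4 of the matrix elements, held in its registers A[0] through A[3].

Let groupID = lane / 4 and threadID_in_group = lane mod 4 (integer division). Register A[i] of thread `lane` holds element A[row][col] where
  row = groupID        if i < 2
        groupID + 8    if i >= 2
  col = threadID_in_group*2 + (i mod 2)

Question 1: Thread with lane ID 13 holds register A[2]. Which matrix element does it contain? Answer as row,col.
L=13->g=13>>2=3, t=13&3=1
[2]->row 3+8=11  col 1·2+0=2

11,2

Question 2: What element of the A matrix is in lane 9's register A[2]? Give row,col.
9: G=2,T=1
[2] (2+8,1*2+0) = (10,2)

10,2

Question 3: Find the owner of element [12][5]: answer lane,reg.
18,3

r=12->g=4,rb=1  c=5->t=2,b0=1
L=4*4+2=18  i=1*2+1=3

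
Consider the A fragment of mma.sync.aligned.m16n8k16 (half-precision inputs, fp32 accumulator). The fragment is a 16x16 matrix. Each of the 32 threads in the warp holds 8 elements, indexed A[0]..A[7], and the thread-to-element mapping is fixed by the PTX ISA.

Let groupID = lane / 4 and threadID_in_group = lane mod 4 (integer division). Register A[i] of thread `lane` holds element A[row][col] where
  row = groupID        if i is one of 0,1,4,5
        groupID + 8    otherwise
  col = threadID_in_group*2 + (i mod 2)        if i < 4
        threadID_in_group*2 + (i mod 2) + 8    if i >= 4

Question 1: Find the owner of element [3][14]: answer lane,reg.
r:3=>grp=3,rB=0  c:14=>cB=1,tig=3,lo=0
L=3*4+3=15  i=1*4+0*2+0=4

15,4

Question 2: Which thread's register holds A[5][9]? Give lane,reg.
20,5

r: 5->gid=5,r8=0  c: 9->c8=1,tid=0,i&1=1
L=5*4+0=20  i=1*4+0*2+1=5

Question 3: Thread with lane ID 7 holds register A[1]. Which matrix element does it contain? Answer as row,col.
L=7→G=7>>2=1, T=7&3=3
[1]→row 1+0=1  col 3·2+1+0=7

1,7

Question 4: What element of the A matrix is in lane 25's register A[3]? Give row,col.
14,3

lane 25: gr=6 (25/4), th=1 (25%4)
i=3: r=6+8=14, c=1*2+1+0=3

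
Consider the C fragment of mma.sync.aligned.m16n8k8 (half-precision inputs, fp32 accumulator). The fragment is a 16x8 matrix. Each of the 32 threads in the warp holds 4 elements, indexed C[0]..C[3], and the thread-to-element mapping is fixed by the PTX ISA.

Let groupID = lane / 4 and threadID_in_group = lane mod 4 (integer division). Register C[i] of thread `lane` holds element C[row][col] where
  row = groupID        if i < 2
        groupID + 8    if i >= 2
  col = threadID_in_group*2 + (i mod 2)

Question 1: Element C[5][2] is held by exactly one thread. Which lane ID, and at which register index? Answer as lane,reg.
21,0

r:5=>grp=5,rB=0  c:2=>tig=1,lo=0
L=5*4+1=21  i=0*2+0=0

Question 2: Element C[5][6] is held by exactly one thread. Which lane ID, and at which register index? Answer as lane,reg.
23,0

r: 5->gid=5,r8=0  c: 6->tid=3,i&1=0
L=5*4+3=23  i=0*2+0=0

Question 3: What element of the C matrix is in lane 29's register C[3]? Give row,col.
lane 29: gr=7 (29/4), th=1 (29%4)
i=3: r=7+8=15, c=1*2+1=3

15,3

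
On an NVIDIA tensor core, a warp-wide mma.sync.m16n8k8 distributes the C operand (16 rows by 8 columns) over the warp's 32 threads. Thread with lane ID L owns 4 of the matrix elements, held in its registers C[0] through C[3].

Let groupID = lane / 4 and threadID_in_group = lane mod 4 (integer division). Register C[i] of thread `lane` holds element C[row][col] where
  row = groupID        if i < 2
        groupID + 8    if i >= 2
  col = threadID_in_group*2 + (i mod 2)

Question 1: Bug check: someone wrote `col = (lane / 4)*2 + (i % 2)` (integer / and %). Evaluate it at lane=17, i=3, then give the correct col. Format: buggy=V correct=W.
buggy=9 correct=3

`(lane / 4)*2 + (i % 2)`[17,3]->9
17: g=4,t=1
[3] (4+8,1*2+1) = (12,3)
col: 9 vs 3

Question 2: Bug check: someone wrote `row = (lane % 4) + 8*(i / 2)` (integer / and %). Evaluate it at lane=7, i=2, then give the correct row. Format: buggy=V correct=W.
`(lane % 4) + 8*(i / 2)`[7,2]=>11
L=7=>grp=7>>2=1, tig=7&3=3
[2]=>row 1+8=9  col 3·2+0=6
row: 11 vs 9

buggy=11 correct=9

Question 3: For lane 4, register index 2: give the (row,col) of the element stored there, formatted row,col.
4: gid=1,tid=0
[2] (1+8,0*2+0) = (9,0)

9,0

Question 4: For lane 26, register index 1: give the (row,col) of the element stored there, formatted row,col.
lane 26⇒26/4=6, 26 mod 4=2
i=1  r:6+0⇒6  c:2·2+1⇒5

6,5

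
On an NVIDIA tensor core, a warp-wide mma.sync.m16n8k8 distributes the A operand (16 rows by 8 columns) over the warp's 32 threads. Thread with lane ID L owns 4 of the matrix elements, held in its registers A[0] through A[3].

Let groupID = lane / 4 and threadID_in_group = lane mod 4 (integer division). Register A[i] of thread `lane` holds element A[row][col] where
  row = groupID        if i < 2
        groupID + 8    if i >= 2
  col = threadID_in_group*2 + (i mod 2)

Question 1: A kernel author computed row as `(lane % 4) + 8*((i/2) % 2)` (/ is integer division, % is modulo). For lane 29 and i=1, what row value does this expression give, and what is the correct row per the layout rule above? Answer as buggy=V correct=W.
buggy=1 correct=7

`(lane % 4) + 8*((i/2) % 2)`[29,1]=>1
L=29=>grp=29>>2=7, tig=29&3=1
[1]=>row 7+0=7  col 1·2+1=3
row: 1 vs 7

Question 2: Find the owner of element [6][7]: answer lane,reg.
27,1

r=6→G=6,rhi=0  c=7→T=3,p=1
L=6*4+3=27  i=0*2+1=1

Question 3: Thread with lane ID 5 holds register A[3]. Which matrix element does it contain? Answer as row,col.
9,3

lane 5: gid=1 (5/4), tid=1 (5%4)
i=3: r=1+8=9, c=1*2+1=3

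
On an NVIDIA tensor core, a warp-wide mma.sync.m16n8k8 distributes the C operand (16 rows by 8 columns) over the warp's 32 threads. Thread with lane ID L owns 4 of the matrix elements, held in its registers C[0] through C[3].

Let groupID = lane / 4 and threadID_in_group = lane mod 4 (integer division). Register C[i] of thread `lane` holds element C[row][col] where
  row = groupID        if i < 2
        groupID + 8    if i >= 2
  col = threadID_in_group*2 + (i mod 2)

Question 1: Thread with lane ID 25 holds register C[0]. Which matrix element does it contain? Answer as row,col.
6,2

25: G=6,T=1
[0] (6+0,1*2+0) = (6,2)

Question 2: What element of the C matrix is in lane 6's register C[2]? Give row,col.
lane 6: gr=1 (6/4), th=2 (6%4)
i=2: r=1+8=9, c=2*2+0=4

9,4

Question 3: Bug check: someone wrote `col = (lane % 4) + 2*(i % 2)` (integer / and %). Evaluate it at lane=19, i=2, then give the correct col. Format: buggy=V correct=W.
`(lane % 4) + 2*(i % 2)`[19,2]->3
19: gid=4,tid=3
[2] (4+8,3*2+0) = (12,6)
col: 3 vs 6

buggy=3 correct=6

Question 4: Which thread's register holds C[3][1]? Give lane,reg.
12,1

r:3=>grp=3,rB=0  c:1=>tig=0,lo=1
L=3*4+0=12  i=0*2+1=1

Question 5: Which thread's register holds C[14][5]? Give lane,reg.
r: 14->gid=6,r8=1  c: 5->tid=2,i&1=1
L=6*4+2=26  i=1*2+1=3

26,3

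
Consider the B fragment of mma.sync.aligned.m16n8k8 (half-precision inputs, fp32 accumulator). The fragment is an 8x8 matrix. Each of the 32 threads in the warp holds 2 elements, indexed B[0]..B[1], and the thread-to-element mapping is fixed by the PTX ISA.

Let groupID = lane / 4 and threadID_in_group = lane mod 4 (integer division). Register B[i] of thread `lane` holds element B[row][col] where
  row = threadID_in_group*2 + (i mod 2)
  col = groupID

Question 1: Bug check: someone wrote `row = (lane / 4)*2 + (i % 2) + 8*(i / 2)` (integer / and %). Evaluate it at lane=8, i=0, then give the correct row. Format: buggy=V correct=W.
buggy=4 correct=0

`(lane / 4)*2 + (i % 2) + 8*(i / 2)`[8,0]->4
L=8->g=8>>2=2, t=8&3=0
[0]->row 0·2+0=0  col g=2
row: 4 vs 0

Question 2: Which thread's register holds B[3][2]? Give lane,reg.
c: 2->gid=2  r: 3->tid=1,i&1=1
L=2*4+1=9  i=1=1

9,1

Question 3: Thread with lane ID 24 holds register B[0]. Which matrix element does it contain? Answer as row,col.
24: gid=6,tid=0
[0] (0*2+0,6) = (0,6)

0,6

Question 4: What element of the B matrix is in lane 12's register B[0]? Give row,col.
lane 12->12/4=3, 12 mod 4=0
i=0  r:2·0+0->0  c:3

0,3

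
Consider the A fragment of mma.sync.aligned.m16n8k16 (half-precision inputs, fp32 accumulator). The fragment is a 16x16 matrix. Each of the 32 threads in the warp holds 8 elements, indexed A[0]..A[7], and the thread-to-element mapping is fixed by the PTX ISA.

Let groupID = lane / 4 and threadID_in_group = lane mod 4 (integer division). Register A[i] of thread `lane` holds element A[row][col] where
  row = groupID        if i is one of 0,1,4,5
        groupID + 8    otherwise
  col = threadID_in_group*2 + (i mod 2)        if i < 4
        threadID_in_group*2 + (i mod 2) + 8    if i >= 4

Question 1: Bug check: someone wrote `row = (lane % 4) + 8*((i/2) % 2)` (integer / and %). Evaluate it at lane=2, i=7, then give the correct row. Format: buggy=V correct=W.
`(lane % 4) + 8*((i/2) % 2)`[2,7]=>10
2: grp=0,tig=2
[7] (0+8,2*2+1+8) = (8,13)
row: 10 vs 8

buggy=10 correct=8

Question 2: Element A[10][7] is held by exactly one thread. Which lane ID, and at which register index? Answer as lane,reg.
11,3

r=10⇒gr=2,Rb=1  c=7⇒Cb=0,th=3,odd=1
L=2*4+3=11  i=0*4+1*2+1=3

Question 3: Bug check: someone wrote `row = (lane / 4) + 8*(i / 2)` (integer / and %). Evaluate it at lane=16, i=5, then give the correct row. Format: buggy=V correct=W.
`(lane / 4) + 8*(i / 2)`[16,5]->20
L=16->g=16>>2=4, t=16&3=0
[5]->row 4+0=4  col 0·2+1+8=9
row: 20 vs 4

buggy=20 correct=4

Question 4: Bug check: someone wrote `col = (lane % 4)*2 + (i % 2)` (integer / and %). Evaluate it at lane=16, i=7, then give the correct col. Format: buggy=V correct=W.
buggy=1 correct=9

`(lane % 4)*2 + (i % 2)`[16,7]->1
lane 16->16/4=4, 16 mod 4=0
i=7  r:4+8->12  c:2·0+1+8->9
col: 1 vs 9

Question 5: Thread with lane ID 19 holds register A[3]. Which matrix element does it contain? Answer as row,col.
12,7

lane 19: G=4 (19/4), T=3 (19%4)
i=3: r=4+8=12, c=3*2+1+0=7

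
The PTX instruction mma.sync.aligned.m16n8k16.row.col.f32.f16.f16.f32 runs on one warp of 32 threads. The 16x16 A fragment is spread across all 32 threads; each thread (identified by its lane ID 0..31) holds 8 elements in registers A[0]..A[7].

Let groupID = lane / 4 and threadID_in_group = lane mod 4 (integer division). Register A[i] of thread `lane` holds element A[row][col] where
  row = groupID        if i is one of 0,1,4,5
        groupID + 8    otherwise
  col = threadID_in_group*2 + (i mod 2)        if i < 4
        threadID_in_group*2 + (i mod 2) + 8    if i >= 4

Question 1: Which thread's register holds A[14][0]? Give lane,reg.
r: 14->gid=6,r8=1  c: 0->c8=0,tid=0,i&1=0
L=6*4+0=24  i=0*4+1*2+0=2

24,2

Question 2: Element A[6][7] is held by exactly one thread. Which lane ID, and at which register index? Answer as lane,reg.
r: 6->gid=6,r8=0  c: 7->c8=0,tid=3,i&1=1
L=6*4+3=27  i=0*4+0*2+1=1

27,1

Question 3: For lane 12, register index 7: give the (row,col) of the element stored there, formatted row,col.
11,9

lane 12->12/4=3, 12 mod 4=0
i=7  r:3+8->11  c:2·0+1+8->9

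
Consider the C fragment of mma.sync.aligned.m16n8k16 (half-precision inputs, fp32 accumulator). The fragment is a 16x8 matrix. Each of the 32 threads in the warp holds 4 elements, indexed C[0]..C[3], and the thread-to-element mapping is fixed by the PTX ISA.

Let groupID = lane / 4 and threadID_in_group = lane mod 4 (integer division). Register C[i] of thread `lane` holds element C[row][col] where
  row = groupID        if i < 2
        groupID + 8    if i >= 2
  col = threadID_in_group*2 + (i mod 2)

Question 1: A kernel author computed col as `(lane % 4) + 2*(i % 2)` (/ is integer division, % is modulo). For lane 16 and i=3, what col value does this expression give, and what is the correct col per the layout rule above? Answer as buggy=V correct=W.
`(lane % 4) + 2*(i % 2)`[16,3]->2
lane 16: gid=4 (16/4), tid=0 (16%4)
i=3: r=4+8=12, c=0*2+1=1
col: 2 vs 1

buggy=2 correct=1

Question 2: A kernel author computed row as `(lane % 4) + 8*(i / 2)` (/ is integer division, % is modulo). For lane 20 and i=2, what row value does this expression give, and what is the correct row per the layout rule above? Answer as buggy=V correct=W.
buggy=8 correct=13

`(lane % 4) + 8*(i / 2)`[20,2]→8
lane 20: G=5 (20/4), T=0 (20%4)
i=2: r=5+8=13, c=0*2+0=0
row: 8 vs 13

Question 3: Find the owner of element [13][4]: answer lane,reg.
r=13->g=5,rb=1  c=4->t=2,b0=0
L=5*4+2=22  i=1*2+0=2

22,2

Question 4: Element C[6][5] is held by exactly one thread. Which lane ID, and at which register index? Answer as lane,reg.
r: 6->gid=6,r8=0  c: 5->tid=2,i&1=1
L=6*4+2=26  i=0*2+1=1

26,1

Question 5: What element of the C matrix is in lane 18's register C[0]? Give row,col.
18: gr=4,th=2
[0] (4+0,2*2+0) = (4,4)

4,4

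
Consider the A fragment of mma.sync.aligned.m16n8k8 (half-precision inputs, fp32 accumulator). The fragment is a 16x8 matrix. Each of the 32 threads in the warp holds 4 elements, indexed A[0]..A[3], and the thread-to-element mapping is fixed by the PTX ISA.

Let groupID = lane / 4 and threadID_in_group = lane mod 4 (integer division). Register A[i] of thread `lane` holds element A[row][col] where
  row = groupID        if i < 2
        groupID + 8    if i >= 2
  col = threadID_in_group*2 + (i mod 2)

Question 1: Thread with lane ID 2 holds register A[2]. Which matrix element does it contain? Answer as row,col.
8,4

lane 2->2/4=0, 2 mod 4=2
i=2  r:0+8->8  c:2·2+0->4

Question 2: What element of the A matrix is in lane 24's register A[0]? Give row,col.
lane 24⇒24/4=6, 24 mod 4=0
i=0  r:6+0⇒6  c:2·0+0⇒0

6,0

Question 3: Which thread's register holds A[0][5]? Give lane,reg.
r: 0->gid=0,r8=0  c: 5->tid=2,i&1=1
L=0*4+2=2  i=0*2+1=1

2,1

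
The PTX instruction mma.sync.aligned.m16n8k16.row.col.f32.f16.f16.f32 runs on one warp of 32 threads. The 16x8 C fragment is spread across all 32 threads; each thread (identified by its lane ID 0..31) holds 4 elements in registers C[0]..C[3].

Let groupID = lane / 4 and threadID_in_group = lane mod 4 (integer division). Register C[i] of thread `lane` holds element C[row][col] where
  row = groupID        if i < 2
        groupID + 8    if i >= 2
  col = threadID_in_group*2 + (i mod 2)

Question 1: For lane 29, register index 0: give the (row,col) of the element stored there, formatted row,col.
7,2

lane 29->29/4=7, 29 mod 4=1
i=0  r:7+0->7  c:2·1+0->2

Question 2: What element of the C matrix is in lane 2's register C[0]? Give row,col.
lane 2->2/4=0, 2 mod 4=2
i=0  r:0+0->0  c:2·2+0->4

0,4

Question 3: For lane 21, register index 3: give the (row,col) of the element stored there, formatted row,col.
13,3

L=21->g=21>>2=5, t=21&3=1
[3]->row 5+8=13  col 1·2+1=3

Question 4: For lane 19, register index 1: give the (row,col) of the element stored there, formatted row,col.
4,7

lane 19: gr=4 (19/4), th=3 (19%4)
i=1: r=4+0=4, c=3*2+1=7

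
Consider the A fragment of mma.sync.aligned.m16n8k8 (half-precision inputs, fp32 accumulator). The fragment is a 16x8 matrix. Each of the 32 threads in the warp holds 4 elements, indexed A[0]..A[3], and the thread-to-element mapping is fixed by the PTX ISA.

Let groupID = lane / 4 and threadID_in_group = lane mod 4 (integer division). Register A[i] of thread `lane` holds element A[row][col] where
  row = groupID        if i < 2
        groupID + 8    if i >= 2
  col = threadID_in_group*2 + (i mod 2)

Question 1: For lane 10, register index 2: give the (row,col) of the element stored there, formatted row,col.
10: grp=2,tig=2
[2] (2+8,2*2+0) = (10,4)

10,4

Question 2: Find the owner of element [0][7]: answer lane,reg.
r:0=>grp=0,rB=0  c:7=>tig=3,lo=1
L=0*4+3=3  i=0*2+1=1

3,1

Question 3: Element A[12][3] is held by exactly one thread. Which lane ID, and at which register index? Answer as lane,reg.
r=12->g=4,rb=1  c=3->t=1,b0=1
L=4*4+1=17  i=1*2+1=3

17,3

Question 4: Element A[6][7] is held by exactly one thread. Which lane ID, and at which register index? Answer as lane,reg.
r=6->g=6,rb=0  c=7->t=3,b0=1
L=6*4+3=27  i=0*2+1=1

27,1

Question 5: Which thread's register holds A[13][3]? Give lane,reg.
21,3

r:13=>grp=5,rB=1  c:3=>tig=1,lo=1
L=5*4+1=21  i=1*2+1=3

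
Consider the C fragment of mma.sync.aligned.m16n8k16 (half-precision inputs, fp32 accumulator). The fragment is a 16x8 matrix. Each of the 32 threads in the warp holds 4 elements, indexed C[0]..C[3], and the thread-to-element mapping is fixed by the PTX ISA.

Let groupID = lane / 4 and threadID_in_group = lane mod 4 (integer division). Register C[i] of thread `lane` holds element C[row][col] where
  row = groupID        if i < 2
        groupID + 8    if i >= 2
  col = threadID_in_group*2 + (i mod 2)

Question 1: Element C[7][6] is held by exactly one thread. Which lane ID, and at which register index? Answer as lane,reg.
31,0

r:7=>grp=7,rB=0  c:6=>tig=3,lo=0
L=7*4+3=31  i=0*2+0=0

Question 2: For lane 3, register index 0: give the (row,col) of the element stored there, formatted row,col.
lane 3→3/4=0, 3 mod 4=3
i=0  r:0+0→0  c:2·3+0→6

0,6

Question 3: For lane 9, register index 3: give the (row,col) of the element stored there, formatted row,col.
lane 9: grp=2 (9/4), tig=1 (9%4)
i=3: r=2+8=10, c=1*2+1=3

10,3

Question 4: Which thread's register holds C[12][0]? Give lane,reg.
r=12->g=4,rb=1  c=0->t=0,b0=0
L=4*4+0=16  i=1*2+0=2

16,2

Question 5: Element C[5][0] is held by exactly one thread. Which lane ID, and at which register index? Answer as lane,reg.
r=5->g=5,rb=0  c=0->t=0,b0=0
L=5*4+0=20  i=0*2+0=0

20,0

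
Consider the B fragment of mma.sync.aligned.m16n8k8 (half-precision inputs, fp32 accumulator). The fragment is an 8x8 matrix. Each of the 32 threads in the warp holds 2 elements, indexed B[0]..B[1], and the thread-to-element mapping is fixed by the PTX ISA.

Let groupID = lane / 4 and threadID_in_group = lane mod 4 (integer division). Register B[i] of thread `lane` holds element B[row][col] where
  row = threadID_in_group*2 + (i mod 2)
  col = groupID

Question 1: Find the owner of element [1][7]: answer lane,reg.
c: 7->gid=7  r: 1->tid=0,i&1=1
L=7*4+0=28  i=1=1

28,1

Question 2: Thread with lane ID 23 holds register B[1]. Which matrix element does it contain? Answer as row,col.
7,5

lane 23: grp=5 (23/4), tig=3 (23%4)
i=1: r=3*2+1=7, c=grp=5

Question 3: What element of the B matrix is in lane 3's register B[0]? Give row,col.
6,0

lane 3->3/4=0, 3 mod 4=3
i=0  r:2·3+0->6  c:0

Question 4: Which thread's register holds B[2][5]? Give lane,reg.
c: 5->gid=5  r: 2->tid=1,i&1=0
L=5*4+1=21  i=0=0

21,0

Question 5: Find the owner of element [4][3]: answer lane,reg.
c: 3->gid=3  r: 4->tid=2,i&1=0
L=3*4+2=14  i=0=0

14,0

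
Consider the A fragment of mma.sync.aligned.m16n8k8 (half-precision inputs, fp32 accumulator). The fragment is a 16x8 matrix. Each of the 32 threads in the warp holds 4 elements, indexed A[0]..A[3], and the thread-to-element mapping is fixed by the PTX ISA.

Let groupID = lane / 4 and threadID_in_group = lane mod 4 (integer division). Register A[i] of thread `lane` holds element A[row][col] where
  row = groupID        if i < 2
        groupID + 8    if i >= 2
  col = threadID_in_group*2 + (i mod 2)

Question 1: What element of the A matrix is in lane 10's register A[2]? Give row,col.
10,4

lane 10=>10/4=2, 10 mod 4=2
i=2  r:2+8=>10  c:2·2+0=>4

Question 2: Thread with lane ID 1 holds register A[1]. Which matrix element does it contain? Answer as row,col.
1: gid=0,tid=1
[1] (0+0,1*2+1) = (0,3)

0,3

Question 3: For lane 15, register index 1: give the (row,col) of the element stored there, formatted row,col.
lane 15⇒15/4=3, 15 mod 4=3
i=1  r:3+0⇒3  c:2·3+1⇒7

3,7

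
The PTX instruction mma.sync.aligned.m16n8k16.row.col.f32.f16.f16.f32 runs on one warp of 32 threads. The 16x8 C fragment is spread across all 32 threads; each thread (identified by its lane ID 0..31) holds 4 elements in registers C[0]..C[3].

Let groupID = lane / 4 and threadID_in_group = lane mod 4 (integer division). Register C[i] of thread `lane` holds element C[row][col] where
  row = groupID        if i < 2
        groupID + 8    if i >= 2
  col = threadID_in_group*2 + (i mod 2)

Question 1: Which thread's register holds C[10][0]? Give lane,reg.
8,2

r=10→G=2,rhi=1  c=0→T=0,p=0
L=2*4+0=8  i=1*2+0=2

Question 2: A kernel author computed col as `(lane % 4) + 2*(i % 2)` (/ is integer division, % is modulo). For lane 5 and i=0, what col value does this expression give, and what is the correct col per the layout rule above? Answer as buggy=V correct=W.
`(lane % 4) + 2*(i % 2)`[5,0]=>1
lane 5: grp=1 (5/4), tig=1 (5%4)
i=0: r=1+0=1, c=1*2+0=2
col: 1 vs 2

buggy=1 correct=2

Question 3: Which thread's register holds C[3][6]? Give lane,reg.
15,0

r: 3->gid=3,r8=0  c: 6->tid=3,i&1=0
L=3*4+3=15  i=0*2+0=0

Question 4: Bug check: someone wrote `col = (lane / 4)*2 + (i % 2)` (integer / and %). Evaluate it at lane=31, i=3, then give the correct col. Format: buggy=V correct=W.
buggy=15 correct=7

`(lane / 4)*2 + (i % 2)`[31,3]->15
31: gid=7,tid=3
[3] (7+8,3*2+1) = (15,7)
col: 15 vs 7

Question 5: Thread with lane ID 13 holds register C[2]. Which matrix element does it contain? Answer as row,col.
lane 13: G=3 (13/4), T=1 (13%4)
i=2: r=3+8=11, c=1*2+0=2

11,2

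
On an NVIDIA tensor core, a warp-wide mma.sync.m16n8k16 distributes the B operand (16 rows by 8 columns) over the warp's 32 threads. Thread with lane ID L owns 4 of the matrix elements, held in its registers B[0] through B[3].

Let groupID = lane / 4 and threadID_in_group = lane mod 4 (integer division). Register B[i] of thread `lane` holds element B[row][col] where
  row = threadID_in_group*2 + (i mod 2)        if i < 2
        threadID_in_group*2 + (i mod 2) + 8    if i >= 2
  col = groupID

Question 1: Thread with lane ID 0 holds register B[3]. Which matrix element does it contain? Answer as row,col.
9,0

0: gid=0,tid=0
[3] (0*2+1+8,0) = (9,0)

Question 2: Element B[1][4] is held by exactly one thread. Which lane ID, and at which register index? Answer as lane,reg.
16,1

c=4⇒gr=4  r=1⇒Rb=0,th=0,odd=1
L=4*4+0=16  i=0*2+1=1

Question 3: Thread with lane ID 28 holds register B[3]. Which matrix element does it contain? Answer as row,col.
9,7

28: G=7,T=0
[3] (0*2+1+8,7) = (9,7)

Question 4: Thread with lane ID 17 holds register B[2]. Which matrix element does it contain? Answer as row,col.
10,4

17: grp=4,tig=1
[2] (1*2+0+8,4) = (10,4)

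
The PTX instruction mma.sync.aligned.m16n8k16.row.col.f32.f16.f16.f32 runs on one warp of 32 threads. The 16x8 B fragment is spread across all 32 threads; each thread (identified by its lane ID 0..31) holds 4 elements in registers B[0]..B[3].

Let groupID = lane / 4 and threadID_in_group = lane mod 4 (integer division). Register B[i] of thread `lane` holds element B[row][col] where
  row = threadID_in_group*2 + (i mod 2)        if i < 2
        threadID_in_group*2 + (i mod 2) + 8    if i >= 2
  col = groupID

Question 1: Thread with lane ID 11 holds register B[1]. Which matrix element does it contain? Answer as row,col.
7,2

lane 11->11/4=2, 11 mod 4=3
i=1  r:2·3+1+0->7  c:2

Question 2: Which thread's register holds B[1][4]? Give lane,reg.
c=4⇒gr=4  r=1⇒Rb=0,th=0,odd=1
L=4*4+0=16  i=0*2+1=1

16,1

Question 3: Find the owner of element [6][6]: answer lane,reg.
27,0

c=6→G=6  r=6→rhi=0,T=3,p=0
L=6*4+3=27  i=0*2+0=0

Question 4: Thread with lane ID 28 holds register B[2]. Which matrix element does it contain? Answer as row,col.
L=28->g=28>>2=7, t=28&3=0
[2]->row 0·2+0+8=8  col g=7

8,7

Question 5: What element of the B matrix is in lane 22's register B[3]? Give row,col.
L=22=>grp=22>>2=5, tig=22&3=2
[3]=>row 2·2+1+8=13  col grp=5

13,5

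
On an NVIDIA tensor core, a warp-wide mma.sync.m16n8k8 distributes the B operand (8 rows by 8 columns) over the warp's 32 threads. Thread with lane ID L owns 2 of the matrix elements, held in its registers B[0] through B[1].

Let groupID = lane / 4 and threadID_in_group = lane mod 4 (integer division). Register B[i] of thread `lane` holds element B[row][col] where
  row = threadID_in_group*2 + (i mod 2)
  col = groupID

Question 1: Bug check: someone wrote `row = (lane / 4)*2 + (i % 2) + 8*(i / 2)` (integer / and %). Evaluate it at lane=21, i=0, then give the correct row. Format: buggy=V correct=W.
buggy=10 correct=2

`(lane / 4)*2 + (i % 2) + 8*(i / 2)`[21,0]→10
lane 21→21/4=5, 21 mod 4=1
i=0  r:2·1+0→2  c:5
row: 10 vs 2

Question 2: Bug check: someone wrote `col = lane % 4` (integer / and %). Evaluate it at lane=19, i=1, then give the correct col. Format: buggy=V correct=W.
buggy=3 correct=4

`lane % 4`[19,1]->3
19: gid=4,tid=3
[1] (3*2+1,4) = (7,4)
col: 3 vs 4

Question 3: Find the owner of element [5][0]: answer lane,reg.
c=0->g=0  r=5->t=2,b0=1
L=0*4+2=2  i=1=1

2,1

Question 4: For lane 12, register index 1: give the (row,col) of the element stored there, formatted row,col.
1,3

L=12=>grp=12>>2=3, tig=12&3=0
[1]=>row 0·2+1=1  col grp=3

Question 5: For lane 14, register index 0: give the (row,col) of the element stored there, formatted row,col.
4,3

14: g=3,t=2
[0] (2*2+0,3) = (4,3)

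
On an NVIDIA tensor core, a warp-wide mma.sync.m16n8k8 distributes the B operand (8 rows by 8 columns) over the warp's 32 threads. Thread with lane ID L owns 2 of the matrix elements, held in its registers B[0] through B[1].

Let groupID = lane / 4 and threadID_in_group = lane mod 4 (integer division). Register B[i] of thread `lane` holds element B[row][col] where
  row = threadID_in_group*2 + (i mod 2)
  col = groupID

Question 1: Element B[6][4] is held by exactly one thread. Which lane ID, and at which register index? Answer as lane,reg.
19,0

c=4->g=4  r=6->t=3,b0=0
L=4*4+3=19  i=0=0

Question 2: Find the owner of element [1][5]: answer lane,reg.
20,1

c:5=>grp=5  r:1=>tig=0,lo=1
L=5*4+0=20  i=1=1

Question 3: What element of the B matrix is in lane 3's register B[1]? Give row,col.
3: gr=0,th=3
[1] (3*2+1,0) = (7,0)

7,0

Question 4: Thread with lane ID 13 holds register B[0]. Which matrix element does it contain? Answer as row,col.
13: G=3,T=1
[0] (1*2+0,3) = (2,3)

2,3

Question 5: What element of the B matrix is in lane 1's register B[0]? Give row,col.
1: gr=0,th=1
[0] (1*2+0,0) = (2,0)

2,0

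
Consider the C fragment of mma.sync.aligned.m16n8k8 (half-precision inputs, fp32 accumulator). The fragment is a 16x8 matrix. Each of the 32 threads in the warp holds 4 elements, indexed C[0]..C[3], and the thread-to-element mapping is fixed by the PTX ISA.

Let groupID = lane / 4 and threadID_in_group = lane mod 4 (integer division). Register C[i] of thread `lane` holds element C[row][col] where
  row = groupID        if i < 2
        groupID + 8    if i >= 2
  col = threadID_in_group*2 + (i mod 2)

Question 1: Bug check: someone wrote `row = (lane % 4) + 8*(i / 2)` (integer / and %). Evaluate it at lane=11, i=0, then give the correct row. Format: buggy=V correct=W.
buggy=3 correct=2

`(lane % 4) + 8*(i / 2)`[11,0]=>3
11: grp=2,tig=3
[0] (2+0,3*2+0) = (2,6)
row: 3 vs 2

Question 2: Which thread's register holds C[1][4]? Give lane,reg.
r: 1->gid=1,r8=0  c: 4->tid=2,i&1=0
L=1*4+2=6  i=0*2+0=0

6,0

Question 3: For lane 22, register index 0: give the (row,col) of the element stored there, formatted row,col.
5,4

lane 22->22/4=5, 22 mod 4=2
i=0  r:5+0->5  c:2·2+0->4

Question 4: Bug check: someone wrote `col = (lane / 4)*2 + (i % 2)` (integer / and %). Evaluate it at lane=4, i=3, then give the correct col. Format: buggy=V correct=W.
`(lane / 4)*2 + (i % 2)`[4,3]⇒3
L=4⇒gr=4>>2=1, th=4&3=0
[3]⇒row 1+8=9  col 0·2+1=1
col: 3 vs 1

buggy=3 correct=1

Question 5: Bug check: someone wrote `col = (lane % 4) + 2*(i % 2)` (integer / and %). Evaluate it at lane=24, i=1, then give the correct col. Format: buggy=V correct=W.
`(lane % 4) + 2*(i % 2)`[24,1]->2
lane 24->24/4=6, 24 mod 4=0
i=1  r:6+0->6  c:2·0+1->1
col: 2 vs 1

buggy=2 correct=1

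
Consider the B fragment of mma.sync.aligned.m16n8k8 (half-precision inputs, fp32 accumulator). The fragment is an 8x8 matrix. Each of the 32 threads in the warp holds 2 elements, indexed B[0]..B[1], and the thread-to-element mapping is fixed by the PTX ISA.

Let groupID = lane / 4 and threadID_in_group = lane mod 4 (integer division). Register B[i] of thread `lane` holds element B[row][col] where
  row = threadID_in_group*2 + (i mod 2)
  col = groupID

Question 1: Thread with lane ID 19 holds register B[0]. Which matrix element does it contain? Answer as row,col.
6,4

lane 19→19/4=4, 19 mod 4=3
i=0  r:2·3+0→6  c:4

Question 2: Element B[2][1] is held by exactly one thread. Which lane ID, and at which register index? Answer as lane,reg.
c=1->g=1  r=2->t=1,b0=0
L=1*4+1=5  i=0=0

5,0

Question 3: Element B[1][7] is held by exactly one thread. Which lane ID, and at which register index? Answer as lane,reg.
c:7=>grp=7  r:1=>tig=0,lo=1
L=7*4+0=28  i=1=1

28,1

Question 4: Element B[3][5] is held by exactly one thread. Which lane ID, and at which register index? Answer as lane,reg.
21,1

c: 5->gid=5  r: 3->tid=1,i&1=1
L=5*4+1=21  i=1=1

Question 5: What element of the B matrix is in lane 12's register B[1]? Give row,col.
1,3

12: grp=3,tig=0
[1] (0*2+1,3) = (1,3)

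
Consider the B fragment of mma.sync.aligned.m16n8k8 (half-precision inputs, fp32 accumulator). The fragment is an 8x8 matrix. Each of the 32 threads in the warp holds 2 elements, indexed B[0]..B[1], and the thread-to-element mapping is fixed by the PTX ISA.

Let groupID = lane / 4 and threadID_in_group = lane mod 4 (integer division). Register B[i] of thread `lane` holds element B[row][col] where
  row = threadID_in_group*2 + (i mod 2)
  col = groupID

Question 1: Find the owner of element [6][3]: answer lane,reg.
15,0

c:3=>grp=3  r:6=>tig=3,lo=0
L=3*4+3=15  i=0=0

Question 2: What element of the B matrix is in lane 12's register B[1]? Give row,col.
lane 12→12/4=3, 12 mod 4=0
i=1  r:2·0+1→1  c:3

1,3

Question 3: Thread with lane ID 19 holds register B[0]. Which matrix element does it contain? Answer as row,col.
6,4

lane 19→19/4=4, 19 mod 4=3
i=0  r:2·3+0→6  c:4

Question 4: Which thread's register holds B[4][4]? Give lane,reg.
c=4→G=4  r=4→T=2,p=0
L=4*4+2=18  i=0=0

18,0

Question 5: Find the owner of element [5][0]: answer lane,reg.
c=0→G=0  r=5→T=2,p=1
L=0*4+2=2  i=1=1

2,1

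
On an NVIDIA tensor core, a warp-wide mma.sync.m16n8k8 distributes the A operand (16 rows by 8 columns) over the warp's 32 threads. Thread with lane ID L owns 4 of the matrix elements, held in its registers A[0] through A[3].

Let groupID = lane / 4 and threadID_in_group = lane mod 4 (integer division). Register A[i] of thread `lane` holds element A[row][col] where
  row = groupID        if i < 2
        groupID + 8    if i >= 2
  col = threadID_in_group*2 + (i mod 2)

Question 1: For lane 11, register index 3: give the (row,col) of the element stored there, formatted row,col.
lane 11->11/4=2, 11 mod 4=3
i=3  r:2+8->10  c:2·3+1->7

10,7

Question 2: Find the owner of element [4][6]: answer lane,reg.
19,0

r=4→G=4,rhi=0  c=6→T=3,p=0
L=4*4+3=19  i=0*2+0=0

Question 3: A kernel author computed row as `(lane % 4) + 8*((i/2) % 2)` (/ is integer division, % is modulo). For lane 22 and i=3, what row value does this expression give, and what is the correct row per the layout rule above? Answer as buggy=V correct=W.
buggy=10 correct=13

`(lane % 4) + 8*((i/2) % 2)`[22,3]→10
22: G=5,T=2
[3] (5+8,2*2+1) = (13,5)
row: 10 vs 13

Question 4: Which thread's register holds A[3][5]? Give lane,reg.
14,1

r=3->g=3,rb=0  c=5->t=2,b0=1
L=3*4+2=14  i=0*2+1=1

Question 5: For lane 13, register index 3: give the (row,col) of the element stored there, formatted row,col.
13: grp=3,tig=1
[3] (3+8,1*2+1) = (11,3)

11,3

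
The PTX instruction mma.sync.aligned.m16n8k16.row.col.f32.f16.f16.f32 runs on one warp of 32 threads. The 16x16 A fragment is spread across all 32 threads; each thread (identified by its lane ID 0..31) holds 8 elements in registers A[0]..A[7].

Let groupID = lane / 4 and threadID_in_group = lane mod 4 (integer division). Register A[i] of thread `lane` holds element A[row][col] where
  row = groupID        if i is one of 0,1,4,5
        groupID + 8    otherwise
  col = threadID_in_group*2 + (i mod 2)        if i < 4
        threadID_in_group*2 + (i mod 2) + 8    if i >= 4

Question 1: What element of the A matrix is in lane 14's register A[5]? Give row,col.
3,13

lane 14: g=3 (14/4), t=2 (14%4)
i=5: r=3+0=3, c=2*2+1+8=13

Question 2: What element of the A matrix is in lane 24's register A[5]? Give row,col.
lane 24=>24/4=6, 24 mod 4=0
i=5  r:6+0=>6  c:2·0+1+8=>9

6,9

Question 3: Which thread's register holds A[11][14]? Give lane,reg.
r:11=>grp=3,rB=1  c:14=>cB=1,tig=3,lo=0
L=3*4+3=15  i=1*4+1*2+0=6

15,6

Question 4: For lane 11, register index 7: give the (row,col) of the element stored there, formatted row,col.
lane 11=>11/4=2, 11 mod 4=3
i=7  r:2+8=>10  c:2·3+1+8=>15

10,15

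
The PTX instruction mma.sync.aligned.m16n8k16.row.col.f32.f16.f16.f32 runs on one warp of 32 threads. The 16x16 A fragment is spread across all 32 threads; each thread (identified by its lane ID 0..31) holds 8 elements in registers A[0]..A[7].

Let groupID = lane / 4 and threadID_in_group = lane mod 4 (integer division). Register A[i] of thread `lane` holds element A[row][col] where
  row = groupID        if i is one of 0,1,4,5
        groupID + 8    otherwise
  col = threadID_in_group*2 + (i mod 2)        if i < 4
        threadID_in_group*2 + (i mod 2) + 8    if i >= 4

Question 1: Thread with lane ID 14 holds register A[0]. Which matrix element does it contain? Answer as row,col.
3,4

lane 14: G=3 (14/4), T=2 (14%4)
i=0: r=3+0=3, c=2*2+0+0=4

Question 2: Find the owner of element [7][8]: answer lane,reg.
28,4

r=7⇒gr=7,Rb=0  c=8⇒Cb=1,th=0,odd=0
L=7*4+0=28  i=1*4+0*2+0=4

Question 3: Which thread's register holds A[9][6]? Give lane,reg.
7,2

r:9=>grp=1,rB=1  c:6=>cB=0,tig=3,lo=0
L=1*4+3=7  i=0*4+1*2+0=2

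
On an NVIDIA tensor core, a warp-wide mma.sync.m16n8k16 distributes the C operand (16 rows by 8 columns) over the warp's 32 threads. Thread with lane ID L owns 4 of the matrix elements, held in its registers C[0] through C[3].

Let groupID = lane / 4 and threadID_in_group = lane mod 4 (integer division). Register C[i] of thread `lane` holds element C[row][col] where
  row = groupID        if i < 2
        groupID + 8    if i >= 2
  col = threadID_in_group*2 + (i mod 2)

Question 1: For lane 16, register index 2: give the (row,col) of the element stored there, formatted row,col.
12,0

L=16→G=16>>2=4, T=16&3=0
[2]→row 4+8=12  col 0·2+0=0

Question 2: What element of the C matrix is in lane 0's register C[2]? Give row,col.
lane 0⇒0/4=0, 0 mod 4=0
i=2  r:0+8⇒8  c:2·0+0⇒0

8,0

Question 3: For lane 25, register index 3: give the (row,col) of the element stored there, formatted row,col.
25: grp=6,tig=1
[3] (6+8,1*2+1) = (14,3)

14,3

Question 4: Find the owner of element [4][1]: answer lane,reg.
16,1

r=4→G=4,rhi=0  c=1→T=0,p=1
L=4*4+0=16  i=0*2+1=1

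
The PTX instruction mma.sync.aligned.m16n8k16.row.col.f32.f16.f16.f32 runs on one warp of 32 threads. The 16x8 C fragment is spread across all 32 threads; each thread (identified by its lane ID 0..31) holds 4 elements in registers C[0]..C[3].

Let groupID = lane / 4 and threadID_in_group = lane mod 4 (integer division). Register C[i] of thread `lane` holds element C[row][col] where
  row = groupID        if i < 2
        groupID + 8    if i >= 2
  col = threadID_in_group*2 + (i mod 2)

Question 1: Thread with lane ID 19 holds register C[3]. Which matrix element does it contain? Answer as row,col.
12,7

19: gid=4,tid=3
[3] (4+8,3*2+1) = (12,7)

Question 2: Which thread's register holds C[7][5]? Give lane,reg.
r: 7->gid=7,r8=0  c: 5->tid=2,i&1=1
L=7*4+2=30  i=0*2+1=1

30,1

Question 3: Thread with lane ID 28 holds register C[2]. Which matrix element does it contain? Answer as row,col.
28: grp=7,tig=0
[2] (7+8,0*2+0) = (15,0)

15,0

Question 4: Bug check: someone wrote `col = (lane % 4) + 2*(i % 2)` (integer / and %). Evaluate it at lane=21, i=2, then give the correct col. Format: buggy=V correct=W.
`(lane % 4) + 2*(i % 2)`[21,2]⇒1
L=21⇒gr=21>>2=5, th=21&3=1
[2]⇒row 5+8=13  col 1·2+0=2
col: 1 vs 2

buggy=1 correct=2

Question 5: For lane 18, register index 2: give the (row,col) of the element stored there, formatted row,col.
lane 18→18/4=4, 18 mod 4=2
i=2  r:4+8→12  c:2·2+0→4

12,4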